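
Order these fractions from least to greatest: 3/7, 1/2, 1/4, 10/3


Convert to decimal for comparison:
  3/7 = 0.4286
  1/2 = 0.5
  1/4 = 0.25
  10/3 = 3.3333
Decimals in increasing order: 0.25 < 0.4286 < 0.5 < 3.3333
Writing each back as its fraction gives the sorted order.
Final answer: 1/4, 3/7, 1/2, 10/3


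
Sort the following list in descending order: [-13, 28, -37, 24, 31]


Original list: [-13, 28, -37, 24, 31]
Repeatedly take the largest remaining element:
  Remaining [-13, 28, -37, 24, 31] -> largest is 31
  Remaining [-13, 28, -37, 24] -> largest is 28
  Remaining [-13, -37, 24] -> largest is 24
  Remaining [-13, -37] -> largest is -13
  Remaining [-37] -> largest is -37
Collecting the picks in order gives the descending list.
Final answer: [31, 28, 24, -13, -37]


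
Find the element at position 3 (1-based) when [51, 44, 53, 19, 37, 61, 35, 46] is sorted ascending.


Sort ascending: [19, 35, 37, 44, 46, 51, 53, 61]
The 3rd element (1-indexed) is at index 2.
Value = 37
Final answer: 37


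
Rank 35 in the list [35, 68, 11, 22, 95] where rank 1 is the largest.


Sort descending: [95, 68, 35, 22, 11]
Find 35 in the sorted list.
35 is at position 3.
Final answer: 3


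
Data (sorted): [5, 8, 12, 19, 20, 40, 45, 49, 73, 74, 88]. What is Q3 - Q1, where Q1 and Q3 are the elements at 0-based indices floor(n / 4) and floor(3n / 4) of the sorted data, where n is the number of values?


The data has n = 11 elements.
Q1 index = floor(11 / 4) = floor(2.75) = 2; Q3 index = floor(3 * 11 / 4) = floor(8.25) = 8
Q1 = element at index 2 = 12
Q3 = element at index 8 = 73
IQR = 73 - 12 = 61
Final answer: 61


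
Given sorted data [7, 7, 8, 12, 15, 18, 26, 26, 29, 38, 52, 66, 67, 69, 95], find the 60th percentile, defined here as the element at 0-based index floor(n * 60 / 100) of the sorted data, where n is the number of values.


The dataset has n = 15 elements.
Index = floor(15 * 60 / 100) = floor(900 / 100) = floor(9) = 9
Counting from index 0 in the sorted data, the element at index 9 is 38.
Final answer: 38


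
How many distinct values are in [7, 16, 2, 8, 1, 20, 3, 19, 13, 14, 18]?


List all unique values:
Distinct values: [1, 2, 3, 7, 8, 13, 14, 16, 18, 19, 20]
Count = 11
Final answer: 11


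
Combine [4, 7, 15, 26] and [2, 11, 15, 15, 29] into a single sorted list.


List A: [4, 7, 15, 26]
List B: [2, 11, 15, 15, 29]
Repeatedly compare the front elements and take the smaller:
  4 vs 2 -> take 2
  4 vs 11 -> take 4
  7 vs 11 -> take 7
  15 vs 11 -> take 11
  15 vs 15 -> take 15
  26 vs 15 -> take 15
  26 vs 15 -> take 15
  26 vs 29 -> take 26
  A is exhausted; append the rest of B: [29]
Final answer: [2, 4, 7, 11, 15, 15, 15, 26, 29]


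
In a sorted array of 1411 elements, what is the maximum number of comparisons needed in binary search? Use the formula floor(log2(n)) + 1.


Binary search halves the search space each step.
Maximum comparisons = floor(log2(1411)) + 1
log2(1411) = 10.4625
floor(log2(1411)) = 10, so 10 + 1 = 11
Final answer: 11


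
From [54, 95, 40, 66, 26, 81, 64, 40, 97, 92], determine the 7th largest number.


Sort descending: [97, 95, 92, 81, 66, 64, 54, 40, 40, 26]
The 7th element (1-indexed) is at index 6.
Value = 54
Final answer: 54


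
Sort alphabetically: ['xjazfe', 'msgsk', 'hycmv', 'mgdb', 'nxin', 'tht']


Compare strings character by character (the first differing letter decides):
  'hycmv' < 'mgdb' since 'h' < 'm' at position 1
  'mgdb' < 'msgsk' since 'g' < 's' at position 2
  'msgsk' < 'nxin' since 'm' < 'n' at position 1
  'nxin' < 'tht' since 'n' < 't' at position 1
  'tht' < 'xjazfe' since 't' < 'x' at position 1
Chaining these comparisons gives the alphabetical order.
Final answer: ['hycmv', 'mgdb', 'msgsk', 'nxin', 'tht', 'xjazfe']


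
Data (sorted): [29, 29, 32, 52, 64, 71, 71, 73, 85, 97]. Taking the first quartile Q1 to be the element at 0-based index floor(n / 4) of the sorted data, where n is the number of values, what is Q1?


The list has n = 10 elements.
Q1 index = floor(10 / 4) = floor(2.5) = 2
Counting from index 0 in the sorted data, the element at index 2 is 32.
Final answer: 32


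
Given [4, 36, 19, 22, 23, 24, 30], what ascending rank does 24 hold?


Sort ascending: [4, 19, 22, 23, 24, 30, 36]
Find 24 in the sorted list.
24 is at position 5 (1-indexed).
Final answer: 5


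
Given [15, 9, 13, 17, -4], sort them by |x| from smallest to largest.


Compute absolute values:
  |15| = 15
  |9| = 9
  |13| = 13
  |17| = 17
  |-4| = 4
Absolute values in increasing order: 4 < 9 < 13 < 15 < 17
Listing the original numbers in that order gives the answer.
Final answer: [-4, 9, 13, 15, 17]


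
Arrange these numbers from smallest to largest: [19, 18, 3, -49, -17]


Original list: [19, 18, 3, -49, -17]
Repeatedly take the smallest remaining element:
  Remaining [19, 18, 3, -49, -17] -> smallest is -49
  Remaining [19, 18, 3, -17] -> smallest is -17
  Remaining [19, 18, 3] -> smallest is 3
  Remaining [19, 18] -> smallest is 18
  Remaining [19] -> smallest is 19
Collecting the picks in order gives the sorted list.
Final answer: [-49, -17, 3, 18, 19]


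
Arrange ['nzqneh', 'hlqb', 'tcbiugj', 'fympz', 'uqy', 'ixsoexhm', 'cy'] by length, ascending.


Compute lengths:
  'nzqneh' has length 6
  'hlqb' has length 4
  'tcbiugj' has length 7
  'fympz' has length 5
  'uqy' has length 3
  'ixsoexhm' has length 8
  'cy' has length 2
Lengths in increasing order: 2 < 3 < 4 < 5 < 6 < 7 < 8
Listing the words in that order gives the answer.
Final answer: ['cy', 'uqy', 'hlqb', 'fympz', 'nzqneh', 'tcbiugj', 'ixsoexhm']


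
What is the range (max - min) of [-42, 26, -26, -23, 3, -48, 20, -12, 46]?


Maximum value: 46
Minimum value: -48
Range = 46 - (-48) = 94
Final answer: 94


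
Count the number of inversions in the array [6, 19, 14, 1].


For each element, count the later elements that are smaller than it:
  6 (index 0): smaller elements after it = [1] -> 1
  19 (index 1): smaller elements after it = [14, 1] -> 2
  14 (index 2): smaller elements after it = [1] -> 1
Total inversions = 1 + 2 + 1 = 4
Final answer: 4


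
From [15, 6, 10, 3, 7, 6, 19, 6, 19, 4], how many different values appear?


List all unique values:
Distinct values: [3, 4, 6, 7, 10, 15, 19]
Count = 7
Final answer: 7


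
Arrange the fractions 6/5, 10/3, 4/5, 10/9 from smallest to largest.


Convert to decimal for comparison:
  6/5 = 1.2
  10/3 = 3.3333
  4/5 = 0.8
  10/9 = 1.1111
Decimals in increasing order: 0.8 < 1.1111 < 1.2 < 3.3333
Writing each back as its fraction gives the sorted order.
Final answer: 4/5, 10/9, 6/5, 10/3


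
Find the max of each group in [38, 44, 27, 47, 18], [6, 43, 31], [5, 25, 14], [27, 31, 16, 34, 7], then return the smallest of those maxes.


Find max of each group:
  Group 1: [38, 44, 27, 47, 18] -> max = 47
  Group 2: [6, 43, 31] -> max = 43
  Group 3: [5, 25, 14] -> max = 25
  Group 4: [27, 31, 16, 34, 7] -> max = 34
Maxes: [47, 43, 25, 34]
Minimum of maxes = 25
Final answer: 25


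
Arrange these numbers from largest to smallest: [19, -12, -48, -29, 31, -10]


Original list: [19, -12, -48, -29, 31, -10]
Repeatedly take the largest remaining element:
  Remaining [19, -12, -48, -29, 31, -10] -> largest is 31
  Remaining [19, -12, -48, -29, -10] -> largest is 19
  Remaining [-12, -48, -29, -10] -> largest is -10
  Remaining [-12, -48, -29] -> largest is -12
  Remaining [-48, -29] -> largest is -29
  Remaining [-48] -> largest is -48
Collecting the picks in order gives the descending list.
Final answer: [31, 19, -10, -12, -29, -48]


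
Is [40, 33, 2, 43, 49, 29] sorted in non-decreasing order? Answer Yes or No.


Check consecutive pairs:
  40 <= 33? False
  33 <= 2? False
  2 <= 43? True
  43 <= 49? True
  49 <= 29? False
3 consecutive pair(s) are out of order, so the list is not sorted.
Final answer: No


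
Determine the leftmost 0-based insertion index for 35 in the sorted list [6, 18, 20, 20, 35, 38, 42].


List is sorted: [6, 18, 20, 20, 35, 38, 42]
We need the leftmost position where 35 can be inserted, i.e. the first index whose element is >= 35 (or the end of the list if none is).
Binary search with low=0, high=7 (0-based indices):
  low=0, high=7, mid=3: a[3]=20 < 35, so low = 4
  low=4, high=7, mid=5: a[5]=38 >= 35, so high = 5
  low=4, high=5, mid=4: a[4]=35 >= 35, so high = 4
Now low = high = 4, so the insertion index is 4.
Final answer: 4


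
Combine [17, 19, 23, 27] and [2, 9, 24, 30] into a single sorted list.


List A: [17, 19, 23, 27]
List B: [2, 9, 24, 30]
Repeatedly compare the front elements and take the smaller:
  17 vs 2 -> take 2
  17 vs 9 -> take 9
  17 vs 24 -> take 17
  19 vs 24 -> take 19
  23 vs 24 -> take 23
  27 vs 24 -> take 24
  27 vs 30 -> take 27
  A is exhausted; append the rest of B: [30]
Final answer: [2, 9, 17, 19, 23, 24, 27, 30]


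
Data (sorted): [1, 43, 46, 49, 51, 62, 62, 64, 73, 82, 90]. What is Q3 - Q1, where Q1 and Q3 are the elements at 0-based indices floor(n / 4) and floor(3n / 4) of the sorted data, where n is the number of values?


The data has n = 11 elements.
Q1 index = floor(11 / 4) = floor(2.75) = 2; Q3 index = floor(3 * 11 / 4) = floor(8.25) = 8
Q1 = element at index 2 = 46
Q3 = element at index 8 = 73
IQR = 73 - 46 = 27
Final answer: 27


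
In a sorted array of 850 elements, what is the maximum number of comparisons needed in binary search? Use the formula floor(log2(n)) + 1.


Binary search halves the search space each step.
Maximum comparisons = floor(log2(850)) + 1
log2(850) = 9.7313
floor(log2(850)) = 9, so 9 + 1 = 10
Final answer: 10


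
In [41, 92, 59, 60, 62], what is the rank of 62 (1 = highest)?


Sort descending: [92, 62, 60, 59, 41]
Find 62 in the sorted list.
62 is at position 2.
Final answer: 2


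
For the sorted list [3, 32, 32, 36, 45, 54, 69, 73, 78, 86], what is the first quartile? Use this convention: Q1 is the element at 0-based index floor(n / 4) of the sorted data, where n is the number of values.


The list has n = 10 elements.
Q1 index = floor(10 / 4) = floor(2.5) = 2
Counting from index 0 in the sorted data, the element at index 2 is 32.
Final answer: 32


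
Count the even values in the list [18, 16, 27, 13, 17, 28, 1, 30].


Check each element:
  18 is even
  16 is even
  27 is odd
  13 is odd
  17 is odd
  28 is even
  1 is odd
  30 is even
Evens: [18, 16, 28, 30]
Count of evens = 4
Final answer: 4


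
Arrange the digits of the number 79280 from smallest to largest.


The number 79280 has digits: 7, 9, 2, 8, 0
Sorted: 0, 2, 7, 8, 9
Joining the sorted digits gives the result.
Final answer: 02789


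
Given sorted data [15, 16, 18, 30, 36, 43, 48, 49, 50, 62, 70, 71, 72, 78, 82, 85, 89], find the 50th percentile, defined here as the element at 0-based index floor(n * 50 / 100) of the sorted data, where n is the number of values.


The dataset has n = 17 elements.
Index = floor(17 * 50 / 100) = floor(850 / 100) = floor(8.5) = 8
Counting from index 0 in the sorted data, the element at index 8 is 50.
Final answer: 50


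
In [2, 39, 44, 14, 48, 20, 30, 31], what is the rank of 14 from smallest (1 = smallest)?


Sort ascending: [2, 14, 20, 30, 31, 39, 44, 48]
Find 14 in the sorted list.
14 is at position 2 (1-indexed).
Final answer: 2


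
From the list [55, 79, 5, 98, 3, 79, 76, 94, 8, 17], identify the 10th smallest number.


Sort ascending: [3, 5, 8, 17, 55, 76, 79, 79, 94, 98]
The 10th element (1-indexed) is at index 9.
Value = 98
Final answer: 98


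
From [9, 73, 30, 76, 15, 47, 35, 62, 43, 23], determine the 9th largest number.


Sort descending: [76, 73, 62, 47, 43, 35, 30, 23, 15, 9]
The 9th element (1-indexed) is at index 8.
Value = 15
Final answer: 15


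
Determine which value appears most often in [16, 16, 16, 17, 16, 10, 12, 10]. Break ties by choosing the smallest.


Count the frequency of each value:
  10 appears 2 time(s)
  12 appears 1 time(s)
  16 appears 4 time(s)
  17 appears 1 time(s)
Maximum frequency is 4.
Only 16 reaches that frequency, so it is the mode.
Final answer: 16


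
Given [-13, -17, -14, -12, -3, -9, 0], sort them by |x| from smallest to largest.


Compute absolute values:
  |-13| = 13
  |-17| = 17
  |-14| = 14
  |-12| = 12
  |-3| = 3
  |-9| = 9
  |0| = 0
Absolute values in increasing order: 0 < 3 < 9 < 12 < 13 < 14 < 17
Listing the original numbers in that order gives the answer.
Final answer: [0, -3, -9, -12, -13, -14, -17]


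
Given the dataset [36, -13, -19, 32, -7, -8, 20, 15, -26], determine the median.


First, sort the list: [-26, -19, -13, -8, -7, 15, 20, 32, 36]
The list has 9 elements (odd count).
The middle index is 4 (0-based), and the element there is -7.
Final answer: -7


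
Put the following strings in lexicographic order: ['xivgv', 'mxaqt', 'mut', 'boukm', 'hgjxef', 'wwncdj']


Compare strings character by character (the first differing letter decides):
  'boukm' < 'hgjxef' since 'b' < 'h' at position 1
  'hgjxef' < 'mut' since 'h' < 'm' at position 1
  'mut' < 'mxaqt' since 'u' < 'x' at position 2
  'mxaqt' < 'wwncdj' since 'm' < 'w' at position 1
  'wwncdj' < 'xivgv' since 'w' < 'x' at position 1
Chaining these comparisons gives the alphabetical order.
Final answer: ['boukm', 'hgjxef', 'mut', 'mxaqt', 'wwncdj', 'xivgv']


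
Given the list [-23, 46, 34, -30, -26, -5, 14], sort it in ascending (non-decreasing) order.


Original list: [-23, 46, 34, -30, -26, -5, 14]
Repeatedly take the smallest remaining element:
  Remaining [-23, 46, 34, -30, -26, -5, 14] -> smallest is -30
  Remaining [-23, 46, 34, -26, -5, 14] -> smallest is -26
  Remaining [-23, 46, 34, -5, 14] -> smallest is -23
  Remaining [46, 34, -5, 14] -> smallest is -5
  Remaining [46, 34, 14] -> smallest is 14
  Remaining [46, 34] -> smallest is 34
  Remaining [46] -> smallest is 46
Collecting the picks in order gives the sorted list.
Final answer: [-30, -26, -23, -5, 14, 34, 46]


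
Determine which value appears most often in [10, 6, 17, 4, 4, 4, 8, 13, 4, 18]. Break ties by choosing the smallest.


Count the frequency of each value:
  4 appears 4 time(s)
  6 appears 1 time(s)
  8 appears 1 time(s)
  10 appears 1 time(s)
  13 appears 1 time(s)
  17 appears 1 time(s)
  18 appears 1 time(s)
Maximum frequency is 4.
Only 4 reaches that frequency, so it is the mode.
Final answer: 4


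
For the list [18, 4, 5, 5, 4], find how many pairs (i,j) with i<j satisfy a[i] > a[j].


For each element, count the later elements that are smaller than it:
  18 (index 0): smaller elements after it = [4, 5, 5, 4] -> 4
  4 (index 1): smaller elements after it = [] -> 0
  5 (index 2): smaller elements after it = [4] -> 1
  5 (index 3): smaller elements after it = [4] -> 1
Total inversions = 4 + 0 + 1 + 1 = 6
Final answer: 6


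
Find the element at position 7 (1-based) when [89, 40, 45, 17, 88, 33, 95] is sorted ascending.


Sort ascending: [17, 33, 40, 45, 88, 89, 95]
The 7th element (1-indexed) is at index 6.
Value = 95
Final answer: 95


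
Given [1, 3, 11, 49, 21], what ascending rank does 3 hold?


Sort ascending: [1, 3, 11, 21, 49]
Find 3 in the sorted list.
3 is at position 2 (1-indexed).
Final answer: 2


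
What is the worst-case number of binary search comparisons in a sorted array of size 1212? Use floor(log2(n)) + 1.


Binary search halves the search space each step.
Maximum comparisons = floor(log2(1212)) + 1
log2(1212) = 10.2432
floor(log2(1212)) = 10, so 10 + 1 = 11
Final answer: 11


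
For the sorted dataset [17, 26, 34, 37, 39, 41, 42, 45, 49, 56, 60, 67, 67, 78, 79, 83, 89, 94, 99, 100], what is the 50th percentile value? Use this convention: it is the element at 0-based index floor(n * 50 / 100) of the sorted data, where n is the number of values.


The dataset has n = 20 elements.
Index = floor(20 * 50 / 100) = floor(1000 / 100) = floor(10) = 10
Counting from index 0 in the sorted data, the element at index 10 is 60.
Final answer: 60


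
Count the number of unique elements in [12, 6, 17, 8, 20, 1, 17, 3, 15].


List all unique values:
Distinct values: [1, 3, 6, 8, 12, 15, 17, 20]
Count = 8
Final answer: 8


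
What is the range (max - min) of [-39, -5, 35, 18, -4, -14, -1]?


Maximum value: 35
Minimum value: -39
Range = 35 - (-39) = 74
Final answer: 74


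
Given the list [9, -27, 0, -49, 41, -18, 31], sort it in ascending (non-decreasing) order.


Original list: [9, -27, 0, -49, 41, -18, 31]
Repeatedly take the smallest remaining element:
  Remaining [9, -27, 0, -49, 41, -18, 31] -> smallest is -49
  Remaining [9, -27, 0, 41, -18, 31] -> smallest is -27
  Remaining [9, 0, 41, -18, 31] -> smallest is -18
  Remaining [9, 0, 41, 31] -> smallest is 0
  Remaining [9, 41, 31] -> smallest is 9
  Remaining [41, 31] -> smallest is 31
  Remaining [41] -> smallest is 41
Collecting the picks in order gives the sorted list.
Final answer: [-49, -27, -18, 0, 9, 31, 41]


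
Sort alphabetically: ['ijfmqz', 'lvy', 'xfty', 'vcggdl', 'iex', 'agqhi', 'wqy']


Compare strings character by character (the first differing letter decides):
  'agqhi' < 'iex' since 'a' < 'i' at position 1
  'iex' < 'ijfmqz' since 'e' < 'j' at position 2
  'ijfmqz' < 'lvy' since 'i' < 'l' at position 1
  'lvy' < 'vcggdl' since 'l' < 'v' at position 1
  'vcggdl' < 'wqy' since 'v' < 'w' at position 1
  'wqy' < 'xfty' since 'w' < 'x' at position 1
Chaining these comparisons gives the alphabetical order.
Final answer: ['agqhi', 'iex', 'ijfmqz', 'lvy', 'vcggdl', 'wqy', 'xfty']


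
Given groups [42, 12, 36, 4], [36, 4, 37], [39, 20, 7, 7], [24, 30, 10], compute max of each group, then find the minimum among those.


Find max of each group:
  Group 1: [42, 12, 36, 4] -> max = 42
  Group 2: [36, 4, 37] -> max = 37
  Group 3: [39, 20, 7, 7] -> max = 39
  Group 4: [24, 30, 10] -> max = 30
Maxes: [42, 37, 39, 30]
Minimum of maxes = 30
Final answer: 30


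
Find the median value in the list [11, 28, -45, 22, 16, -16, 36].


First, sort the list: [-45, -16, 11, 16, 22, 28, 36]
The list has 7 elements (odd count).
The middle index is 3 (0-based), and the element there is 16.
Final answer: 16


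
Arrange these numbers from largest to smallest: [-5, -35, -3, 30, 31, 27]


Original list: [-5, -35, -3, 30, 31, 27]
Repeatedly take the largest remaining element:
  Remaining [-5, -35, -3, 30, 31, 27] -> largest is 31
  Remaining [-5, -35, -3, 30, 27] -> largest is 30
  Remaining [-5, -35, -3, 27] -> largest is 27
  Remaining [-5, -35, -3] -> largest is -3
  Remaining [-5, -35] -> largest is -5
  Remaining [-35] -> largest is -35
Collecting the picks in order gives the descending list.
Final answer: [31, 30, 27, -3, -5, -35]


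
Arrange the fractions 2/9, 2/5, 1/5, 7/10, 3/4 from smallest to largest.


Convert to decimal for comparison:
  2/9 = 0.2222
  2/5 = 0.4
  1/5 = 0.2
  7/10 = 0.7
  3/4 = 0.75
Decimals in increasing order: 0.2 < 0.2222 < 0.4 < 0.7 < 0.75
Writing each back as its fraction gives the sorted order.
Final answer: 1/5, 2/9, 2/5, 7/10, 3/4


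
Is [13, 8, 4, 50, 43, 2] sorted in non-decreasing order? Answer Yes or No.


Check consecutive pairs:
  13 <= 8? False
  8 <= 4? False
  4 <= 50? True
  50 <= 43? False
  43 <= 2? False
4 consecutive pair(s) are out of order, so the list is not sorted.
Final answer: No


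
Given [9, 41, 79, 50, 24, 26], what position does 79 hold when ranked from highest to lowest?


Sort descending: [79, 50, 41, 26, 24, 9]
Find 79 in the sorted list.
79 is at position 1.
Final answer: 1


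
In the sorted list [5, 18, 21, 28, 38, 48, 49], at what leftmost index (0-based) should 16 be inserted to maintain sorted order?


List is sorted: [5, 18, 21, 28, 38, 48, 49]
We need the leftmost position where 16 can be inserted, i.e. the first index whose element is >= 16 (or the end of the list if none is).
Binary search with low=0, high=7 (0-based indices):
  low=0, high=7, mid=3: a[3]=28 >= 16, so high = 3
  low=0, high=3, mid=1: a[1]=18 >= 16, so high = 1
  low=0, high=1, mid=0: a[0]=5 < 16, so low = 1
Now low = high = 1, so the insertion index is 1.
Final answer: 1


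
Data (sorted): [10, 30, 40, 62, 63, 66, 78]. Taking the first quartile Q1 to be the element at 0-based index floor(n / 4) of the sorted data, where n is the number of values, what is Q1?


The list has n = 7 elements.
Q1 index = floor(7 / 4) = floor(1.75) = 1
Counting from index 0 in the sorted data, the element at index 1 is 30.
Final answer: 30


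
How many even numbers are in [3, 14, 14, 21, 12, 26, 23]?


Check each element:
  3 is odd
  14 is even
  14 is even
  21 is odd
  12 is even
  26 is even
  23 is odd
Evens: [14, 14, 12, 26]
Count of evens = 4
Final answer: 4


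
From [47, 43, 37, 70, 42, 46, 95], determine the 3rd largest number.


Sort descending: [95, 70, 47, 46, 43, 42, 37]
The 3rd element (1-indexed) is at index 2.
Value = 47
Final answer: 47


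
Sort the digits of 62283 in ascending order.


The number 62283 has digits: 6, 2, 2, 8, 3
Sorted: 2, 2, 3, 6, 8
Joining the sorted digits gives the result.
Final answer: 22368


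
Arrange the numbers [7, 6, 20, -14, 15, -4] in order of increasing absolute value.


Compute absolute values:
  |7| = 7
  |6| = 6
  |20| = 20
  |-14| = 14
  |15| = 15
  |-4| = 4
Absolute values in increasing order: 4 < 6 < 7 < 14 < 15 < 20
Listing the original numbers in that order gives the answer.
Final answer: [-4, 6, 7, -14, 15, 20]


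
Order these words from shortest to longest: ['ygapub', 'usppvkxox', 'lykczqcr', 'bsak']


Compute lengths:
  'ygapub' has length 6
  'usppvkxox' has length 9
  'lykczqcr' has length 8
  'bsak' has length 4
Lengths in increasing order: 4 < 6 < 8 < 9
Listing the words in that order gives the answer.
Final answer: ['bsak', 'ygapub', 'lykczqcr', 'usppvkxox']


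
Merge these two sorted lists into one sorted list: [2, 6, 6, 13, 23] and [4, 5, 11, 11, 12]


List A: [2, 6, 6, 13, 23]
List B: [4, 5, 11, 11, 12]
Repeatedly compare the front elements and take the smaller:
  2 vs 4 -> take 2
  6 vs 4 -> take 4
  6 vs 5 -> take 5
  6 vs 11 -> take 6
  6 vs 11 -> take 6
  13 vs 11 -> take 11
  13 vs 11 -> take 11
  13 vs 12 -> take 12
  B is exhausted; append the rest of A: [13, 23]
Final answer: [2, 4, 5, 6, 6, 11, 11, 12, 13, 23]


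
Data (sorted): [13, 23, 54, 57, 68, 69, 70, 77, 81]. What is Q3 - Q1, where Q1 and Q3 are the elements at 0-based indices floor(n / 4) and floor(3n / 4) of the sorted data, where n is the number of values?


The data has n = 9 elements.
Q1 index = floor(9 / 4) = floor(2.25) = 2; Q3 index = floor(3 * 9 / 4) = floor(6.75) = 6
Q1 = element at index 2 = 54
Q3 = element at index 6 = 70
IQR = 70 - 54 = 16
Final answer: 16


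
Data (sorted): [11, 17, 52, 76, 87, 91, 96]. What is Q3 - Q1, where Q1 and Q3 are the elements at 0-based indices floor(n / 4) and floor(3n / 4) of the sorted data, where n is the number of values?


The data has n = 7 elements.
Q1 index = floor(7 / 4) = floor(1.75) = 1; Q3 index = floor(3 * 7 / 4) = floor(5.25) = 5
Q1 = element at index 1 = 17
Q3 = element at index 5 = 91
IQR = 91 - 17 = 74
Final answer: 74


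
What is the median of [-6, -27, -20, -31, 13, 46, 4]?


First, sort the list: [-31, -27, -20, -6, 4, 13, 46]
The list has 7 elements (odd count).
The middle index is 3 (0-based), and the element there is -6.
Final answer: -6


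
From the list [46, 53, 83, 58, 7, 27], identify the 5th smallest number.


Sort ascending: [7, 27, 46, 53, 58, 83]
The 5th element (1-indexed) is at index 4.
Value = 58
Final answer: 58


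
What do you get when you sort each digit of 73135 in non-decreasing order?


The number 73135 has digits: 7, 3, 1, 3, 5
Sorted: 1, 3, 3, 5, 7
Joining the sorted digits gives the result.
Final answer: 13357


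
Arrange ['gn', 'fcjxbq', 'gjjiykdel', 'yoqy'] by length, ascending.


Compute lengths:
  'gn' has length 2
  'fcjxbq' has length 6
  'gjjiykdel' has length 9
  'yoqy' has length 4
Lengths in increasing order: 2 < 4 < 6 < 9
Listing the words in that order gives the answer.
Final answer: ['gn', 'yoqy', 'fcjxbq', 'gjjiykdel']


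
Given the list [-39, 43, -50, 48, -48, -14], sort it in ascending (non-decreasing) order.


Original list: [-39, 43, -50, 48, -48, -14]
Repeatedly take the smallest remaining element:
  Remaining [-39, 43, -50, 48, -48, -14] -> smallest is -50
  Remaining [-39, 43, 48, -48, -14] -> smallest is -48
  Remaining [-39, 43, 48, -14] -> smallest is -39
  Remaining [43, 48, -14] -> smallest is -14
  Remaining [43, 48] -> smallest is 43
  Remaining [48] -> smallest is 48
Collecting the picks in order gives the sorted list.
Final answer: [-50, -48, -39, -14, 43, 48]


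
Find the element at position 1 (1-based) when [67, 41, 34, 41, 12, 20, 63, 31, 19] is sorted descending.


Sort descending: [67, 63, 41, 41, 34, 31, 20, 19, 12]
The 1st element (1-indexed) is at index 0.
Value = 67
Final answer: 67


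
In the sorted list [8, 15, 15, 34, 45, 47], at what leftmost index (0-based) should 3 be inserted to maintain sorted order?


List is sorted: [8, 15, 15, 34, 45, 47]
We need the leftmost position where 3 can be inserted, i.e. the first index whose element is >= 3 (or the end of the list if none is).
Binary search with low=0, high=6 (0-based indices):
  low=0, high=6, mid=3: a[3]=34 >= 3, so high = 3
  low=0, high=3, mid=1: a[1]=15 >= 3, so high = 1
  low=0, high=1, mid=0: a[0]=8 >= 3, so high = 0
Now low = high = 0, so the insertion index is 0.
Final answer: 0


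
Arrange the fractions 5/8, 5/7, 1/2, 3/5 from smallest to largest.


Convert to decimal for comparison:
  5/8 = 0.625
  5/7 = 0.7143
  1/2 = 0.5
  3/5 = 0.6
Decimals in increasing order: 0.5 < 0.6 < 0.625 < 0.7143
Writing each back as its fraction gives the sorted order.
Final answer: 1/2, 3/5, 5/8, 5/7


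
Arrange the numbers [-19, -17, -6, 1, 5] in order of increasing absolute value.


Compute absolute values:
  |-19| = 19
  |-17| = 17
  |-6| = 6
  |1| = 1
  |5| = 5
Absolute values in increasing order: 1 < 5 < 6 < 17 < 19
Listing the original numbers in that order gives the answer.
Final answer: [1, 5, -6, -17, -19]


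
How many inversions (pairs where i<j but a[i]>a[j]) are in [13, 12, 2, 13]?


For each element, count the later elements that are smaller than it:
  13 (index 0): smaller elements after it = [12, 2] -> 2
  12 (index 1): smaller elements after it = [2] -> 1
  2 (index 2): smaller elements after it = [] -> 0
Total inversions = 2 + 1 + 0 = 3
Final answer: 3


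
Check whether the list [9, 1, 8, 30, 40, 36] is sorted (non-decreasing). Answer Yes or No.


Check consecutive pairs:
  9 <= 1? False
  1 <= 8? True
  8 <= 30? True
  30 <= 40? True
  40 <= 36? False
2 consecutive pair(s) are out of order, so the list is not sorted.
Final answer: No


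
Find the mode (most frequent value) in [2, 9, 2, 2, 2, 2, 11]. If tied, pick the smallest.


Count the frequency of each value:
  2 appears 5 time(s)
  9 appears 1 time(s)
  11 appears 1 time(s)
Maximum frequency is 5.
Only 2 reaches that frequency, so it is the mode.
Final answer: 2


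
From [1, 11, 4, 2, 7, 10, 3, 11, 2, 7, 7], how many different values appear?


List all unique values:
Distinct values: [1, 2, 3, 4, 7, 10, 11]
Count = 7
Final answer: 7


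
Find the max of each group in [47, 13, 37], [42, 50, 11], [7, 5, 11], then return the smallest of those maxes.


Find max of each group:
  Group 1: [47, 13, 37] -> max = 47
  Group 2: [42, 50, 11] -> max = 50
  Group 3: [7, 5, 11] -> max = 11
Maxes: [47, 50, 11]
Minimum of maxes = 11
Final answer: 11


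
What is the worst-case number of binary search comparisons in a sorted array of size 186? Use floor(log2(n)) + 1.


Binary search halves the search space each step.
Maximum comparisons = floor(log2(186)) + 1
log2(186) = 7.5392
floor(log2(186)) = 7, so 7 + 1 = 8
Final answer: 8


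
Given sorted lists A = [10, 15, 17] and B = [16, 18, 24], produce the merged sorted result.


List A: [10, 15, 17]
List B: [16, 18, 24]
Repeatedly compare the front elements and take the smaller:
  10 vs 16 -> take 10
  15 vs 16 -> take 15
  17 vs 16 -> take 16
  17 vs 18 -> take 17
  A is exhausted; append the rest of B: [18, 24]
Final answer: [10, 15, 16, 17, 18, 24]


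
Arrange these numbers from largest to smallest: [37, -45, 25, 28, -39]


Original list: [37, -45, 25, 28, -39]
Repeatedly take the largest remaining element:
  Remaining [37, -45, 25, 28, -39] -> largest is 37
  Remaining [-45, 25, 28, -39] -> largest is 28
  Remaining [-45, 25, -39] -> largest is 25
  Remaining [-45, -39] -> largest is -39
  Remaining [-45] -> largest is -45
Collecting the picks in order gives the descending list.
Final answer: [37, 28, 25, -39, -45]


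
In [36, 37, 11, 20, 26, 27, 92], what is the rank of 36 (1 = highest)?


Sort descending: [92, 37, 36, 27, 26, 20, 11]
Find 36 in the sorted list.
36 is at position 3.
Final answer: 3


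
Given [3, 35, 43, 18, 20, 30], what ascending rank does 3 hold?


Sort ascending: [3, 18, 20, 30, 35, 43]
Find 3 in the sorted list.
3 is at position 1 (1-indexed).
Final answer: 1


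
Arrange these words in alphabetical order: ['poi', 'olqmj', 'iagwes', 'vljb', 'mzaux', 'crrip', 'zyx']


Compare strings character by character (the first differing letter decides):
  'crrip' < 'iagwes' since 'c' < 'i' at position 1
  'iagwes' < 'mzaux' since 'i' < 'm' at position 1
  'mzaux' < 'olqmj' since 'm' < 'o' at position 1
  'olqmj' < 'poi' since 'o' < 'p' at position 1
  'poi' < 'vljb' since 'p' < 'v' at position 1
  'vljb' < 'zyx' since 'v' < 'z' at position 1
Chaining these comparisons gives the alphabetical order.
Final answer: ['crrip', 'iagwes', 'mzaux', 'olqmj', 'poi', 'vljb', 'zyx']


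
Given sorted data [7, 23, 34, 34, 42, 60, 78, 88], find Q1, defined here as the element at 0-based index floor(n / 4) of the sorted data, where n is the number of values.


The list has n = 8 elements.
Q1 index = floor(8 / 4) = floor(2) = 2
Counting from index 0 in the sorted data, the element at index 2 is 34.
Final answer: 34


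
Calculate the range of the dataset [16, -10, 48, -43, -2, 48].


Maximum value: 48
Minimum value: -43
Range = 48 - (-43) = 91
Final answer: 91


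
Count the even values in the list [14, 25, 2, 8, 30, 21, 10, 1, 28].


Check each element:
  14 is even
  25 is odd
  2 is even
  8 is even
  30 is even
  21 is odd
  10 is even
  1 is odd
  28 is even
Evens: [14, 2, 8, 30, 10, 28]
Count of evens = 6
Final answer: 6


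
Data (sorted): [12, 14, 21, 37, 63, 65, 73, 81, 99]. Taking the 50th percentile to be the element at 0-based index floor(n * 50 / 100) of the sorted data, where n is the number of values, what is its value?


The dataset has n = 9 elements.
Index = floor(9 * 50 / 100) = floor(450 / 100) = floor(4.5) = 4
Counting from index 0 in the sorted data, the element at index 4 is 63.
Final answer: 63


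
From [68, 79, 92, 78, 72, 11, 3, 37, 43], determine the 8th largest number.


Sort descending: [92, 79, 78, 72, 68, 43, 37, 11, 3]
The 8th element (1-indexed) is at index 7.
Value = 11
Final answer: 11


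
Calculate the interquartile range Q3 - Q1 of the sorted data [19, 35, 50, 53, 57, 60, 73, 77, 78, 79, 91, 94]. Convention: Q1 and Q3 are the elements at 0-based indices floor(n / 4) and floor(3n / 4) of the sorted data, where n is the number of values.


The data has n = 12 elements.
Q1 index = floor(12 / 4) = floor(3) = 3; Q3 index = floor(3 * 12 / 4) = floor(9) = 9
Q1 = element at index 3 = 53
Q3 = element at index 9 = 79
IQR = 79 - 53 = 26
Final answer: 26


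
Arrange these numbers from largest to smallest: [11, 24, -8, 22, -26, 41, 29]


Original list: [11, 24, -8, 22, -26, 41, 29]
Repeatedly take the largest remaining element:
  Remaining [11, 24, -8, 22, -26, 41, 29] -> largest is 41
  Remaining [11, 24, -8, 22, -26, 29] -> largest is 29
  Remaining [11, 24, -8, 22, -26] -> largest is 24
  Remaining [11, -8, 22, -26] -> largest is 22
  Remaining [11, -8, -26] -> largest is 11
  Remaining [-8, -26] -> largest is -8
  Remaining [-26] -> largest is -26
Collecting the picks in order gives the descending list.
Final answer: [41, 29, 24, 22, 11, -8, -26]


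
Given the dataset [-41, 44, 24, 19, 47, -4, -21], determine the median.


First, sort the list: [-41, -21, -4, 19, 24, 44, 47]
The list has 7 elements (odd count).
The middle index is 3 (0-based), and the element there is 19.
Final answer: 19


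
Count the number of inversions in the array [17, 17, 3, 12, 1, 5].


For each element, count the later elements that are smaller than it:
  17 (index 0): smaller elements after it = [3, 12, 1, 5] -> 4
  17 (index 1): smaller elements after it = [3, 12, 1, 5] -> 4
  3 (index 2): smaller elements after it = [1] -> 1
  12 (index 3): smaller elements after it = [1, 5] -> 2
  1 (index 4): smaller elements after it = [] -> 0
Total inversions = 4 + 4 + 1 + 2 + 0 = 11
Final answer: 11


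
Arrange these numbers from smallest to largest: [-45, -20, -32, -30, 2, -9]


Original list: [-45, -20, -32, -30, 2, -9]
Repeatedly take the smallest remaining element:
  Remaining [-45, -20, -32, -30, 2, -9] -> smallest is -45
  Remaining [-20, -32, -30, 2, -9] -> smallest is -32
  Remaining [-20, -30, 2, -9] -> smallest is -30
  Remaining [-20, 2, -9] -> smallest is -20
  Remaining [2, -9] -> smallest is -9
  Remaining [2] -> smallest is 2
Collecting the picks in order gives the sorted list.
Final answer: [-45, -32, -30, -20, -9, 2]


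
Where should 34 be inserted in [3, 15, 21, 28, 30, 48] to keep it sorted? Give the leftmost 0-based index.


List is sorted: [3, 15, 21, 28, 30, 48]
We need the leftmost position where 34 can be inserted, i.e. the first index whose element is >= 34 (or the end of the list if none is).
Binary search with low=0, high=6 (0-based indices):
  low=0, high=6, mid=3: a[3]=28 < 34, so low = 4
  low=4, high=6, mid=5: a[5]=48 >= 34, so high = 5
  low=4, high=5, mid=4: a[4]=30 < 34, so low = 5
Now low = high = 5, so the insertion index is 5.
Final answer: 5


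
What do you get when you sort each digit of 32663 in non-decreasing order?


The number 32663 has digits: 3, 2, 6, 6, 3
Sorted: 2, 3, 3, 6, 6
Joining the sorted digits gives the result.
Final answer: 23366


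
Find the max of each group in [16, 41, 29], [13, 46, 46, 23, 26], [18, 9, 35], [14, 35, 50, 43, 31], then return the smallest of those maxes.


Find max of each group:
  Group 1: [16, 41, 29] -> max = 41
  Group 2: [13, 46, 46, 23, 26] -> max = 46
  Group 3: [18, 9, 35] -> max = 35
  Group 4: [14, 35, 50, 43, 31] -> max = 50
Maxes: [41, 46, 35, 50]
Minimum of maxes = 35
Final answer: 35


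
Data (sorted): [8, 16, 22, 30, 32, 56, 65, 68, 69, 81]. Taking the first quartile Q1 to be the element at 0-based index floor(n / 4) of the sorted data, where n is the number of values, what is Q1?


The list has n = 10 elements.
Q1 index = floor(10 / 4) = floor(2.5) = 2
Counting from index 0 in the sorted data, the element at index 2 is 22.
Final answer: 22


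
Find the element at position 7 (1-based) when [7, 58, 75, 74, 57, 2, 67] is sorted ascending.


Sort ascending: [2, 7, 57, 58, 67, 74, 75]
The 7th element (1-indexed) is at index 6.
Value = 75
Final answer: 75


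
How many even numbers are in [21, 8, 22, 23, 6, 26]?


Check each element:
  21 is odd
  8 is even
  22 is even
  23 is odd
  6 is even
  26 is even
Evens: [8, 22, 6, 26]
Count of evens = 4
Final answer: 4


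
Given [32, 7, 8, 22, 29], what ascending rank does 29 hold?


Sort ascending: [7, 8, 22, 29, 32]
Find 29 in the sorted list.
29 is at position 4 (1-indexed).
Final answer: 4


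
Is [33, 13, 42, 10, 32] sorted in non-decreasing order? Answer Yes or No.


Check consecutive pairs:
  33 <= 13? False
  13 <= 42? True
  42 <= 10? False
  10 <= 32? True
2 consecutive pair(s) are out of order, so the list is not sorted.
Final answer: No


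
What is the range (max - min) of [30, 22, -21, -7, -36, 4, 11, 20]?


Maximum value: 30
Minimum value: -36
Range = 30 - (-36) = 66
Final answer: 66


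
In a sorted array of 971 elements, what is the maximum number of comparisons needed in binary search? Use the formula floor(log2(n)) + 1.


Binary search halves the search space each step.
Maximum comparisons = floor(log2(971)) + 1
log2(971) = 9.9233
floor(log2(971)) = 9, so 9 + 1 = 10
Final answer: 10


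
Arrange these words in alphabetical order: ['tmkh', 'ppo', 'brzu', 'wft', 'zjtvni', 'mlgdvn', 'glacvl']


Compare strings character by character (the first differing letter decides):
  'brzu' < 'glacvl' since 'b' < 'g' at position 1
  'glacvl' < 'mlgdvn' since 'g' < 'm' at position 1
  'mlgdvn' < 'ppo' since 'm' < 'p' at position 1
  'ppo' < 'tmkh' since 'p' < 't' at position 1
  'tmkh' < 'wft' since 't' < 'w' at position 1
  'wft' < 'zjtvni' since 'w' < 'z' at position 1
Chaining these comparisons gives the alphabetical order.
Final answer: ['brzu', 'glacvl', 'mlgdvn', 'ppo', 'tmkh', 'wft', 'zjtvni']


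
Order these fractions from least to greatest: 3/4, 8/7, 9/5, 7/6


Convert to decimal for comparison:
  3/4 = 0.75
  8/7 = 1.1429
  9/5 = 1.8
  7/6 = 1.1667
Decimals in increasing order: 0.75 < 1.1429 < 1.1667 < 1.8
Writing each back as its fraction gives the sorted order.
Final answer: 3/4, 8/7, 7/6, 9/5


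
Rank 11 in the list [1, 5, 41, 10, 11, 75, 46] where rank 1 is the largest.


Sort descending: [75, 46, 41, 11, 10, 5, 1]
Find 11 in the sorted list.
11 is at position 4.
Final answer: 4


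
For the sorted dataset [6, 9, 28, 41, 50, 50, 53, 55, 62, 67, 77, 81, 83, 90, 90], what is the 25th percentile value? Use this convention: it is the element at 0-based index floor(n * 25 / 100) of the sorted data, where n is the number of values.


The dataset has n = 15 elements.
Index = floor(15 * 25 / 100) = floor(375 / 100) = floor(3.75) = 3
Counting from index 0 in the sorted data, the element at index 3 is 41.
Final answer: 41


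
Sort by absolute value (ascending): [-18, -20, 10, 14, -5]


Compute absolute values:
  |-18| = 18
  |-20| = 20
  |10| = 10
  |14| = 14
  |-5| = 5
Absolute values in increasing order: 5 < 10 < 14 < 18 < 20
Listing the original numbers in that order gives the answer.
Final answer: [-5, 10, 14, -18, -20]


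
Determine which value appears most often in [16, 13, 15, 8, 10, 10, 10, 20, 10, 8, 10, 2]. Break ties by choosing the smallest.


Count the frequency of each value:
  2 appears 1 time(s)
  8 appears 2 time(s)
  10 appears 5 time(s)
  13 appears 1 time(s)
  15 appears 1 time(s)
  16 appears 1 time(s)
  20 appears 1 time(s)
Maximum frequency is 5.
Only 10 reaches that frequency, so it is the mode.
Final answer: 10


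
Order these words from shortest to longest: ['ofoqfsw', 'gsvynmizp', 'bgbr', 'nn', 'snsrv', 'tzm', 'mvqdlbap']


Compute lengths:
  'ofoqfsw' has length 7
  'gsvynmizp' has length 9
  'bgbr' has length 4
  'nn' has length 2
  'snsrv' has length 5
  'tzm' has length 3
  'mvqdlbap' has length 8
Lengths in increasing order: 2 < 3 < 4 < 5 < 7 < 8 < 9
Listing the words in that order gives the answer.
Final answer: ['nn', 'tzm', 'bgbr', 'snsrv', 'ofoqfsw', 'mvqdlbap', 'gsvynmizp']


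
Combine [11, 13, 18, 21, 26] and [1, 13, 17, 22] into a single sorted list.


List A: [11, 13, 18, 21, 26]
List B: [1, 13, 17, 22]
Repeatedly compare the front elements and take the smaller:
  11 vs 1 -> take 1
  11 vs 13 -> take 11
  13 vs 13 -> take 13
  18 vs 13 -> take 13
  18 vs 17 -> take 17
  18 vs 22 -> take 18
  21 vs 22 -> take 21
  26 vs 22 -> take 22
  B is exhausted; append the rest of A: [26]
Final answer: [1, 11, 13, 13, 17, 18, 21, 22, 26]


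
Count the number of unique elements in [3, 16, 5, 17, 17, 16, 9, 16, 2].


List all unique values:
Distinct values: [2, 3, 5, 9, 16, 17]
Count = 6
Final answer: 6


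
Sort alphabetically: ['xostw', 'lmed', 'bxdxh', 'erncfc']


Compare strings character by character (the first differing letter decides):
  'bxdxh' < 'erncfc' since 'b' < 'e' at position 1
  'erncfc' < 'lmed' since 'e' < 'l' at position 1
  'lmed' < 'xostw' since 'l' < 'x' at position 1
Chaining these comparisons gives the alphabetical order.
Final answer: ['bxdxh', 'erncfc', 'lmed', 'xostw']
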